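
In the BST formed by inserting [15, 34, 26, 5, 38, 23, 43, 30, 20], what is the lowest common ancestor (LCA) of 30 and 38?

Tree insertion order: [15, 34, 26, 5, 38, 23, 43, 30, 20]
Tree (level-order array): [15, 5, 34, None, None, 26, 38, 23, 30, None, 43, 20]
In a BST, the LCA of p=30, q=38 is the first node v on the
root-to-leaf path with p <= v <= q (go left if both < v, right if both > v).
Walk from root:
  at 15: both 30 and 38 > 15, go right
  at 34: 30 <= 34 <= 38, this is the LCA
LCA = 34


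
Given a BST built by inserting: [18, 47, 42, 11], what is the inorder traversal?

Tree insertion order: [18, 47, 42, 11]
Tree (level-order array): [18, 11, 47, None, None, 42]
Inorder traversal: [11, 18, 42, 47]


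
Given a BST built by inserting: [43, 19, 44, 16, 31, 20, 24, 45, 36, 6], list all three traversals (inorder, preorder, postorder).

Tree insertion order: [43, 19, 44, 16, 31, 20, 24, 45, 36, 6]
Tree (level-order array): [43, 19, 44, 16, 31, None, 45, 6, None, 20, 36, None, None, None, None, None, 24]
Inorder (L, root, R): [6, 16, 19, 20, 24, 31, 36, 43, 44, 45]
Preorder (root, L, R): [43, 19, 16, 6, 31, 20, 24, 36, 44, 45]
Postorder (L, R, root): [6, 16, 24, 20, 36, 31, 19, 45, 44, 43]


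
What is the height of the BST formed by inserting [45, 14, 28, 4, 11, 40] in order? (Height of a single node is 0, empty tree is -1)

Insertion order: [45, 14, 28, 4, 11, 40]
Tree (level-order array): [45, 14, None, 4, 28, None, 11, None, 40]
Compute height bottom-up (empty subtree = -1):
  height(11) = 1 + max(-1, -1) = 0
  height(4) = 1 + max(-1, 0) = 1
  height(40) = 1 + max(-1, -1) = 0
  height(28) = 1 + max(-1, 0) = 1
  height(14) = 1 + max(1, 1) = 2
  height(45) = 1 + max(2, -1) = 3
Height = 3


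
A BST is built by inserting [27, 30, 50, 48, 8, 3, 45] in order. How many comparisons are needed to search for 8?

Search path for 8: 27 -> 8
Found: True
Comparisons: 2


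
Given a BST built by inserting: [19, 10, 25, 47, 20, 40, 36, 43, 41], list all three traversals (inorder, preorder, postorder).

Tree insertion order: [19, 10, 25, 47, 20, 40, 36, 43, 41]
Tree (level-order array): [19, 10, 25, None, None, 20, 47, None, None, 40, None, 36, 43, None, None, 41]
Inorder (L, root, R): [10, 19, 20, 25, 36, 40, 41, 43, 47]
Preorder (root, L, R): [19, 10, 25, 20, 47, 40, 36, 43, 41]
Postorder (L, R, root): [10, 20, 36, 41, 43, 40, 47, 25, 19]


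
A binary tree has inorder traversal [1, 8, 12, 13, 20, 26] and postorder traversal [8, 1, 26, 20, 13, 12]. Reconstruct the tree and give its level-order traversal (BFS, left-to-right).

Inorder:   [1, 8, 12, 13, 20, 26]
Postorder: [8, 1, 26, 20, 13, 12]
Algorithm: postorder visits root last, so walk postorder right-to-left;
each value is the root of the current inorder slice — split it at that
value, recurse on the right subtree first, then the left.
Recursive splits:
  root=12; inorder splits into left=[1, 8], right=[13, 20, 26]
  root=13; inorder splits into left=[], right=[20, 26]
  root=20; inorder splits into left=[], right=[26]
  root=26; inorder splits into left=[], right=[]
  root=1; inorder splits into left=[], right=[8]
  root=8; inorder splits into left=[], right=[]
Reconstructed level-order: [12, 1, 13, 8, 20, 26]


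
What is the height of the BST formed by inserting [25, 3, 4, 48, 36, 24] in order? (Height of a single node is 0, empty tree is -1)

Insertion order: [25, 3, 4, 48, 36, 24]
Tree (level-order array): [25, 3, 48, None, 4, 36, None, None, 24]
Compute height bottom-up (empty subtree = -1):
  height(24) = 1 + max(-1, -1) = 0
  height(4) = 1 + max(-1, 0) = 1
  height(3) = 1 + max(-1, 1) = 2
  height(36) = 1 + max(-1, -1) = 0
  height(48) = 1 + max(0, -1) = 1
  height(25) = 1 + max(2, 1) = 3
Height = 3


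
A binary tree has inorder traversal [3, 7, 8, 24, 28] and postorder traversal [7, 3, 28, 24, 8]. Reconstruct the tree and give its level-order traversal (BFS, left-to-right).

Inorder:   [3, 7, 8, 24, 28]
Postorder: [7, 3, 28, 24, 8]
Algorithm: postorder visits root last, so walk postorder right-to-left;
each value is the root of the current inorder slice — split it at that
value, recurse on the right subtree first, then the left.
Recursive splits:
  root=8; inorder splits into left=[3, 7], right=[24, 28]
  root=24; inorder splits into left=[], right=[28]
  root=28; inorder splits into left=[], right=[]
  root=3; inorder splits into left=[], right=[7]
  root=7; inorder splits into left=[], right=[]
Reconstructed level-order: [8, 3, 24, 7, 28]


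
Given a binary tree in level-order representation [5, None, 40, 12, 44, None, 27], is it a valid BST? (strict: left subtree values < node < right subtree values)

Level-order array: [5, None, 40, 12, 44, None, 27]
Validate using subtree bounds (lo, hi): at each node, require lo < value < hi,
then recurse left with hi=value and right with lo=value.
Preorder trace (stopping at first violation):
  at node 5 with bounds (-inf, +inf): OK
  at node 40 with bounds (5, +inf): OK
  at node 12 with bounds (5, 40): OK
  at node 27 with bounds (12, 40): OK
  at node 44 with bounds (40, +inf): OK
No violation found at any node.
Result: Valid BST


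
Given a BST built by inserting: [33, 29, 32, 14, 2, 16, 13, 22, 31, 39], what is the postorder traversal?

Tree insertion order: [33, 29, 32, 14, 2, 16, 13, 22, 31, 39]
Tree (level-order array): [33, 29, 39, 14, 32, None, None, 2, 16, 31, None, None, 13, None, 22]
Postorder traversal: [13, 2, 22, 16, 14, 31, 32, 29, 39, 33]


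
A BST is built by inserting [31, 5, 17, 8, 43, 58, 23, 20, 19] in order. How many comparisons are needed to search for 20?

Search path for 20: 31 -> 5 -> 17 -> 23 -> 20
Found: True
Comparisons: 5


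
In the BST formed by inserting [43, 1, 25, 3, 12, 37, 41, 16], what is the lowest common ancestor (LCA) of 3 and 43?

Tree insertion order: [43, 1, 25, 3, 12, 37, 41, 16]
Tree (level-order array): [43, 1, None, None, 25, 3, 37, None, 12, None, 41, None, 16]
In a BST, the LCA of p=3, q=43 is the first node v on the
root-to-leaf path with p <= v <= q (go left if both < v, right if both > v).
Walk from root:
  at 43: 3 <= 43 <= 43, this is the LCA
LCA = 43


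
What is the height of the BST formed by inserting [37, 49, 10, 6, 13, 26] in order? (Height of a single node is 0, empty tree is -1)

Insertion order: [37, 49, 10, 6, 13, 26]
Tree (level-order array): [37, 10, 49, 6, 13, None, None, None, None, None, 26]
Compute height bottom-up (empty subtree = -1):
  height(6) = 1 + max(-1, -1) = 0
  height(26) = 1 + max(-1, -1) = 0
  height(13) = 1 + max(-1, 0) = 1
  height(10) = 1 + max(0, 1) = 2
  height(49) = 1 + max(-1, -1) = 0
  height(37) = 1 + max(2, 0) = 3
Height = 3


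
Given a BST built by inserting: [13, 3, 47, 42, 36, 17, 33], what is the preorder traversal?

Tree insertion order: [13, 3, 47, 42, 36, 17, 33]
Tree (level-order array): [13, 3, 47, None, None, 42, None, 36, None, 17, None, None, 33]
Preorder traversal: [13, 3, 47, 42, 36, 17, 33]


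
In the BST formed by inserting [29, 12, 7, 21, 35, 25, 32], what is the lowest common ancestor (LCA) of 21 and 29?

Tree insertion order: [29, 12, 7, 21, 35, 25, 32]
Tree (level-order array): [29, 12, 35, 7, 21, 32, None, None, None, None, 25]
In a BST, the LCA of p=21, q=29 is the first node v on the
root-to-leaf path with p <= v <= q (go left if both < v, right if both > v).
Walk from root:
  at 29: 21 <= 29 <= 29, this is the LCA
LCA = 29


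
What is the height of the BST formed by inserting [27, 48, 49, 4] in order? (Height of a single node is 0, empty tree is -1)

Insertion order: [27, 48, 49, 4]
Tree (level-order array): [27, 4, 48, None, None, None, 49]
Compute height bottom-up (empty subtree = -1):
  height(4) = 1 + max(-1, -1) = 0
  height(49) = 1 + max(-1, -1) = 0
  height(48) = 1 + max(-1, 0) = 1
  height(27) = 1 + max(0, 1) = 2
Height = 2


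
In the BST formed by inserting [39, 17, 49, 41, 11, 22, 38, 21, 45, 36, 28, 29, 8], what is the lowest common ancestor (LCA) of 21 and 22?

Tree insertion order: [39, 17, 49, 41, 11, 22, 38, 21, 45, 36, 28, 29, 8]
Tree (level-order array): [39, 17, 49, 11, 22, 41, None, 8, None, 21, 38, None, 45, None, None, None, None, 36, None, None, None, 28, None, None, 29]
In a BST, the LCA of p=21, q=22 is the first node v on the
root-to-leaf path with p <= v <= q (go left if both < v, right if both > v).
Walk from root:
  at 39: both 21 and 22 < 39, go left
  at 17: both 21 and 22 > 17, go right
  at 22: 21 <= 22 <= 22, this is the LCA
LCA = 22


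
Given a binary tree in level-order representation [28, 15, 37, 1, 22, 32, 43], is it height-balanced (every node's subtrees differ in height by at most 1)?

Tree (level-order array): [28, 15, 37, 1, 22, 32, 43]
Definition: a tree is height-balanced if, at every node, |h(left) - h(right)| <= 1 (empty subtree has height -1).
Bottom-up per-node check:
  node 1: h_left=-1, h_right=-1, diff=0 [OK], height=0
  node 22: h_left=-1, h_right=-1, diff=0 [OK], height=0
  node 15: h_left=0, h_right=0, diff=0 [OK], height=1
  node 32: h_left=-1, h_right=-1, diff=0 [OK], height=0
  node 43: h_left=-1, h_right=-1, diff=0 [OK], height=0
  node 37: h_left=0, h_right=0, diff=0 [OK], height=1
  node 28: h_left=1, h_right=1, diff=0 [OK], height=2
All nodes satisfy the balance condition.
Result: Balanced


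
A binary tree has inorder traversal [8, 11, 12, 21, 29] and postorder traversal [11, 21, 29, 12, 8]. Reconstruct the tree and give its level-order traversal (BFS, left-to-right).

Inorder:   [8, 11, 12, 21, 29]
Postorder: [11, 21, 29, 12, 8]
Algorithm: postorder visits root last, so walk postorder right-to-left;
each value is the root of the current inorder slice — split it at that
value, recurse on the right subtree first, then the left.
Recursive splits:
  root=8; inorder splits into left=[], right=[11, 12, 21, 29]
  root=12; inorder splits into left=[11], right=[21, 29]
  root=29; inorder splits into left=[21], right=[]
  root=21; inorder splits into left=[], right=[]
  root=11; inorder splits into left=[], right=[]
Reconstructed level-order: [8, 12, 11, 29, 21]


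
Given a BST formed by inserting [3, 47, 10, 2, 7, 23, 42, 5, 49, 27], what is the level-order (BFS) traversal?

Tree insertion order: [3, 47, 10, 2, 7, 23, 42, 5, 49, 27]
Tree (level-order array): [3, 2, 47, None, None, 10, 49, 7, 23, None, None, 5, None, None, 42, None, None, 27]
BFS from the root, enqueuing left then right child of each popped node:
  queue [3] -> pop 3, enqueue [2, 47], visited so far: [3]
  queue [2, 47] -> pop 2, enqueue [none], visited so far: [3, 2]
  queue [47] -> pop 47, enqueue [10, 49], visited so far: [3, 2, 47]
  queue [10, 49] -> pop 10, enqueue [7, 23], visited so far: [3, 2, 47, 10]
  queue [49, 7, 23] -> pop 49, enqueue [none], visited so far: [3, 2, 47, 10, 49]
  queue [7, 23] -> pop 7, enqueue [5], visited so far: [3, 2, 47, 10, 49, 7]
  queue [23, 5] -> pop 23, enqueue [42], visited so far: [3, 2, 47, 10, 49, 7, 23]
  queue [5, 42] -> pop 5, enqueue [none], visited so far: [3, 2, 47, 10, 49, 7, 23, 5]
  queue [42] -> pop 42, enqueue [27], visited so far: [3, 2, 47, 10, 49, 7, 23, 5, 42]
  queue [27] -> pop 27, enqueue [none], visited so far: [3, 2, 47, 10, 49, 7, 23, 5, 42, 27]
Result: [3, 2, 47, 10, 49, 7, 23, 5, 42, 27]


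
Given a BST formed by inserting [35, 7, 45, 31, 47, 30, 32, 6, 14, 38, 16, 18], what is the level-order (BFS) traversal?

Tree insertion order: [35, 7, 45, 31, 47, 30, 32, 6, 14, 38, 16, 18]
Tree (level-order array): [35, 7, 45, 6, 31, 38, 47, None, None, 30, 32, None, None, None, None, 14, None, None, None, None, 16, None, 18]
BFS from the root, enqueuing left then right child of each popped node:
  queue [35] -> pop 35, enqueue [7, 45], visited so far: [35]
  queue [7, 45] -> pop 7, enqueue [6, 31], visited so far: [35, 7]
  queue [45, 6, 31] -> pop 45, enqueue [38, 47], visited so far: [35, 7, 45]
  queue [6, 31, 38, 47] -> pop 6, enqueue [none], visited so far: [35, 7, 45, 6]
  queue [31, 38, 47] -> pop 31, enqueue [30, 32], visited so far: [35, 7, 45, 6, 31]
  queue [38, 47, 30, 32] -> pop 38, enqueue [none], visited so far: [35, 7, 45, 6, 31, 38]
  queue [47, 30, 32] -> pop 47, enqueue [none], visited so far: [35, 7, 45, 6, 31, 38, 47]
  queue [30, 32] -> pop 30, enqueue [14], visited so far: [35, 7, 45, 6, 31, 38, 47, 30]
  queue [32, 14] -> pop 32, enqueue [none], visited so far: [35, 7, 45, 6, 31, 38, 47, 30, 32]
  queue [14] -> pop 14, enqueue [16], visited so far: [35, 7, 45, 6, 31, 38, 47, 30, 32, 14]
  queue [16] -> pop 16, enqueue [18], visited so far: [35, 7, 45, 6, 31, 38, 47, 30, 32, 14, 16]
  queue [18] -> pop 18, enqueue [none], visited so far: [35, 7, 45, 6, 31, 38, 47, 30, 32, 14, 16, 18]
Result: [35, 7, 45, 6, 31, 38, 47, 30, 32, 14, 16, 18]


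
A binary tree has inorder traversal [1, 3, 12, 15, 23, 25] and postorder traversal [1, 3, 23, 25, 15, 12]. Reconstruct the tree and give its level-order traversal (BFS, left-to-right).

Inorder:   [1, 3, 12, 15, 23, 25]
Postorder: [1, 3, 23, 25, 15, 12]
Algorithm: postorder visits root last, so walk postorder right-to-left;
each value is the root of the current inorder slice — split it at that
value, recurse on the right subtree first, then the left.
Recursive splits:
  root=12; inorder splits into left=[1, 3], right=[15, 23, 25]
  root=15; inorder splits into left=[], right=[23, 25]
  root=25; inorder splits into left=[23], right=[]
  root=23; inorder splits into left=[], right=[]
  root=3; inorder splits into left=[1], right=[]
  root=1; inorder splits into left=[], right=[]
Reconstructed level-order: [12, 3, 15, 1, 25, 23]


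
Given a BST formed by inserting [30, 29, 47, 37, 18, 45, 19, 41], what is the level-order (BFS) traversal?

Tree insertion order: [30, 29, 47, 37, 18, 45, 19, 41]
Tree (level-order array): [30, 29, 47, 18, None, 37, None, None, 19, None, 45, None, None, 41]
BFS from the root, enqueuing left then right child of each popped node:
  queue [30] -> pop 30, enqueue [29, 47], visited so far: [30]
  queue [29, 47] -> pop 29, enqueue [18], visited so far: [30, 29]
  queue [47, 18] -> pop 47, enqueue [37], visited so far: [30, 29, 47]
  queue [18, 37] -> pop 18, enqueue [19], visited so far: [30, 29, 47, 18]
  queue [37, 19] -> pop 37, enqueue [45], visited so far: [30, 29, 47, 18, 37]
  queue [19, 45] -> pop 19, enqueue [none], visited so far: [30, 29, 47, 18, 37, 19]
  queue [45] -> pop 45, enqueue [41], visited so far: [30, 29, 47, 18, 37, 19, 45]
  queue [41] -> pop 41, enqueue [none], visited so far: [30, 29, 47, 18, 37, 19, 45, 41]
Result: [30, 29, 47, 18, 37, 19, 45, 41]


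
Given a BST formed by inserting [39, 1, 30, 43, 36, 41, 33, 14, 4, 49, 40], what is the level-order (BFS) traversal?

Tree insertion order: [39, 1, 30, 43, 36, 41, 33, 14, 4, 49, 40]
Tree (level-order array): [39, 1, 43, None, 30, 41, 49, 14, 36, 40, None, None, None, 4, None, 33]
BFS from the root, enqueuing left then right child of each popped node:
  queue [39] -> pop 39, enqueue [1, 43], visited so far: [39]
  queue [1, 43] -> pop 1, enqueue [30], visited so far: [39, 1]
  queue [43, 30] -> pop 43, enqueue [41, 49], visited so far: [39, 1, 43]
  queue [30, 41, 49] -> pop 30, enqueue [14, 36], visited so far: [39, 1, 43, 30]
  queue [41, 49, 14, 36] -> pop 41, enqueue [40], visited so far: [39, 1, 43, 30, 41]
  queue [49, 14, 36, 40] -> pop 49, enqueue [none], visited so far: [39, 1, 43, 30, 41, 49]
  queue [14, 36, 40] -> pop 14, enqueue [4], visited so far: [39, 1, 43, 30, 41, 49, 14]
  queue [36, 40, 4] -> pop 36, enqueue [33], visited so far: [39, 1, 43, 30, 41, 49, 14, 36]
  queue [40, 4, 33] -> pop 40, enqueue [none], visited so far: [39, 1, 43, 30, 41, 49, 14, 36, 40]
  queue [4, 33] -> pop 4, enqueue [none], visited so far: [39, 1, 43, 30, 41, 49, 14, 36, 40, 4]
  queue [33] -> pop 33, enqueue [none], visited so far: [39, 1, 43, 30, 41, 49, 14, 36, 40, 4, 33]
Result: [39, 1, 43, 30, 41, 49, 14, 36, 40, 4, 33]


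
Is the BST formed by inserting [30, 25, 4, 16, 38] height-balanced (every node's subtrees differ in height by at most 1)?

Tree (level-order array): [30, 25, 38, 4, None, None, None, None, 16]
Definition: a tree is height-balanced if, at every node, |h(left) - h(right)| <= 1 (empty subtree has height -1).
Bottom-up per-node check:
  node 16: h_left=-1, h_right=-1, diff=0 [OK], height=0
  node 4: h_left=-1, h_right=0, diff=1 [OK], height=1
  node 25: h_left=1, h_right=-1, diff=2 [FAIL (|1--1|=2 > 1)], height=2
  node 38: h_left=-1, h_right=-1, diff=0 [OK], height=0
  node 30: h_left=2, h_right=0, diff=2 [FAIL (|2-0|=2 > 1)], height=3
Node 25 violates the condition: |1 - -1| = 2 > 1.
Result: Not balanced


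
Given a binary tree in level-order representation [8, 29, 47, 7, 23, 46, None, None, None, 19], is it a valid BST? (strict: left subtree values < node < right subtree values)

Level-order array: [8, 29, 47, 7, 23, 46, None, None, None, 19]
Validate using subtree bounds (lo, hi): at each node, require lo < value < hi,
then recurse left with hi=value and right with lo=value.
Preorder trace (stopping at first violation):
  at node 8 with bounds (-inf, +inf): OK
  at node 29 with bounds (-inf, 8): VIOLATION
Node 29 violates its bound: not (-inf < 29 < 8).
Result: Not a valid BST


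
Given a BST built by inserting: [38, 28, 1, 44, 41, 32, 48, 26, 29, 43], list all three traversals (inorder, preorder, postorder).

Tree insertion order: [38, 28, 1, 44, 41, 32, 48, 26, 29, 43]
Tree (level-order array): [38, 28, 44, 1, 32, 41, 48, None, 26, 29, None, None, 43]
Inorder (L, root, R): [1, 26, 28, 29, 32, 38, 41, 43, 44, 48]
Preorder (root, L, R): [38, 28, 1, 26, 32, 29, 44, 41, 43, 48]
Postorder (L, R, root): [26, 1, 29, 32, 28, 43, 41, 48, 44, 38]


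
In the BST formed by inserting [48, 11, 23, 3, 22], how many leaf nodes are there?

Tree built from: [48, 11, 23, 3, 22]
Tree (level-order array): [48, 11, None, 3, 23, None, None, 22]
Rule: A leaf has 0 children.
Per-node child counts:
  node 48: 1 child(ren)
  node 11: 2 child(ren)
  node 3: 0 child(ren)
  node 23: 1 child(ren)
  node 22: 0 child(ren)
Matching nodes: [3, 22]
Count of leaf nodes: 2


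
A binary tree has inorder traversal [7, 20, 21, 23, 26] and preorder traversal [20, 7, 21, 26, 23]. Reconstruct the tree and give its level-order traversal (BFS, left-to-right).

Inorder:  [7, 20, 21, 23, 26]
Preorder: [20, 7, 21, 26, 23]
Algorithm: preorder visits root first, so consume preorder in order;
for each root, split the current inorder slice at that value into
left-subtree inorder and right-subtree inorder, then recurse.
Recursive splits:
  root=20; inorder splits into left=[7], right=[21, 23, 26]
  root=7; inorder splits into left=[], right=[]
  root=21; inorder splits into left=[], right=[23, 26]
  root=26; inorder splits into left=[23], right=[]
  root=23; inorder splits into left=[], right=[]
Reconstructed level-order: [20, 7, 21, 26, 23]


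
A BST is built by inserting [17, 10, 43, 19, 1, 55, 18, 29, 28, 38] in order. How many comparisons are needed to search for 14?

Search path for 14: 17 -> 10
Found: False
Comparisons: 2


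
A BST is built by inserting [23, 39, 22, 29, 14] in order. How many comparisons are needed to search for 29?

Search path for 29: 23 -> 39 -> 29
Found: True
Comparisons: 3


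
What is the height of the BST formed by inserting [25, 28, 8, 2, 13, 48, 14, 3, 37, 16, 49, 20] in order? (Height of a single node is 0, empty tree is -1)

Insertion order: [25, 28, 8, 2, 13, 48, 14, 3, 37, 16, 49, 20]
Tree (level-order array): [25, 8, 28, 2, 13, None, 48, None, 3, None, 14, 37, 49, None, None, None, 16, None, None, None, None, None, 20]
Compute height bottom-up (empty subtree = -1):
  height(3) = 1 + max(-1, -1) = 0
  height(2) = 1 + max(-1, 0) = 1
  height(20) = 1 + max(-1, -1) = 0
  height(16) = 1 + max(-1, 0) = 1
  height(14) = 1 + max(-1, 1) = 2
  height(13) = 1 + max(-1, 2) = 3
  height(8) = 1 + max(1, 3) = 4
  height(37) = 1 + max(-1, -1) = 0
  height(49) = 1 + max(-1, -1) = 0
  height(48) = 1 + max(0, 0) = 1
  height(28) = 1 + max(-1, 1) = 2
  height(25) = 1 + max(4, 2) = 5
Height = 5


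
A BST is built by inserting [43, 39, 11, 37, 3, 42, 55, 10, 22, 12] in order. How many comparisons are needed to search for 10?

Search path for 10: 43 -> 39 -> 11 -> 3 -> 10
Found: True
Comparisons: 5


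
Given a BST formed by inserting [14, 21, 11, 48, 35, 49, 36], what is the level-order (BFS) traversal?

Tree insertion order: [14, 21, 11, 48, 35, 49, 36]
Tree (level-order array): [14, 11, 21, None, None, None, 48, 35, 49, None, 36]
BFS from the root, enqueuing left then right child of each popped node:
  queue [14] -> pop 14, enqueue [11, 21], visited so far: [14]
  queue [11, 21] -> pop 11, enqueue [none], visited so far: [14, 11]
  queue [21] -> pop 21, enqueue [48], visited so far: [14, 11, 21]
  queue [48] -> pop 48, enqueue [35, 49], visited so far: [14, 11, 21, 48]
  queue [35, 49] -> pop 35, enqueue [36], visited so far: [14, 11, 21, 48, 35]
  queue [49, 36] -> pop 49, enqueue [none], visited so far: [14, 11, 21, 48, 35, 49]
  queue [36] -> pop 36, enqueue [none], visited so far: [14, 11, 21, 48, 35, 49, 36]
Result: [14, 11, 21, 48, 35, 49, 36]


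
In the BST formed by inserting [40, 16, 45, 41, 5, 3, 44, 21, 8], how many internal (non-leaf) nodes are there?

Tree built from: [40, 16, 45, 41, 5, 3, 44, 21, 8]
Tree (level-order array): [40, 16, 45, 5, 21, 41, None, 3, 8, None, None, None, 44]
Rule: An internal node has at least one child.
Per-node child counts:
  node 40: 2 child(ren)
  node 16: 2 child(ren)
  node 5: 2 child(ren)
  node 3: 0 child(ren)
  node 8: 0 child(ren)
  node 21: 0 child(ren)
  node 45: 1 child(ren)
  node 41: 1 child(ren)
  node 44: 0 child(ren)
Matching nodes: [40, 16, 5, 45, 41]
Count of internal (non-leaf) nodes: 5


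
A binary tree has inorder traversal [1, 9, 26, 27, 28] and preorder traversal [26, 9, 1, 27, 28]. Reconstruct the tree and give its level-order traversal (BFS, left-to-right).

Inorder:  [1, 9, 26, 27, 28]
Preorder: [26, 9, 1, 27, 28]
Algorithm: preorder visits root first, so consume preorder in order;
for each root, split the current inorder slice at that value into
left-subtree inorder and right-subtree inorder, then recurse.
Recursive splits:
  root=26; inorder splits into left=[1, 9], right=[27, 28]
  root=9; inorder splits into left=[1], right=[]
  root=1; inorder splits into left=[], right=[]
  root=27; inorder splits into left=[], right=[28]
  root=28; inorder splits into left=[], right=[]
Reconstructed level-order: [26, 9, 27, 1, 28]


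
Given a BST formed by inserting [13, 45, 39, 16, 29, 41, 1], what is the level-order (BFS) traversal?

Tree insertion order: [13, 45, 39, 16, 29, 41, 1]
Tree (level-order array): [13, 1, 45, None, None, 39, None, 16, 41, None, 29]
BFS from the root, enqueuing left then right child of each popped node:
  queue [13] -> pop 13, enqueue [1, 45], visited so far: [13]
  queue [1, 45] -> pop 1, enqueue [none], visited so far: [13, 1]
  queue [45] -> pop 45, enqueue [39], visited so far: [13, 1, 45]
  queue [39] -> pop 39, enqueue [16, 41], visited so far: [13, 1, 45, 39]
  queue [16, 41] -> pop 16, enqueue [29], visited so far: [13, 1, 45, 39, 16]
  queue [41, 29] -> pop 41, enqueue [none], visited so far: [13, 1, 45, 39, 16, 41]
  queue [29] -> pop 29, enqueue [none], visited so far: [13, 1, 45, 39, 16, 41, 29]
Result: [13, 1, 45, 39, 16, 41, 29]


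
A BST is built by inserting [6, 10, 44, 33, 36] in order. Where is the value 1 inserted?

Starting tree (level order): [6, None, 10, None, 44, 33, None, None, 36]
Insertion path: 6
Result: insert 1 as left child of 6
Final tree (level order): [6, 1, 10, None, None, None, 44, 33, None, None, 36]


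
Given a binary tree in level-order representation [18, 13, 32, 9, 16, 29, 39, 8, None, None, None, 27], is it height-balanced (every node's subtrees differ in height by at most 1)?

Tree (level-order array): [18, 13, 32, 9, 16, 29, 39, 8, None, None, None, 27]
Definition: a tree is height-balanced if, at every node, |h(left) - h(right)| <= 1 (empty subtree has height -1).
Bottom-up per-node check:
  node 8: h_left=-1, h_right=-1, diff=0 [OK], height=0
  node 9: h_left=0, h_right=-1, diff=1 [OK], height=1
  node 16: h_left=-1, h_right=-1, diff=0 [OK], height=0
  node 13: h_left=1, h_right=0, diff=1 [OK], height=2
  node 27: h_left=-1, h_right=-1, diff=0 [OK], height=0
  node 29: h_left=0, h_right=-1, diff=1 [OK], height=1
  node 39: h_left=-1, h_right=-1, diff=0 [OK], height=0
  node 32: h_left=1, h_right=0, diff=1 [OK], height=2
  node 18: h_left=2, h_right=2, diff=0 [OK], height=3
All nodes satisfy the balance condition.
Result: Balanced


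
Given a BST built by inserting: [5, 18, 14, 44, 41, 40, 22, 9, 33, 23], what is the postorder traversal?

Tree insertion order: [5, 18, 14, 44, 41, 40, 22, 9, 33, 23]
Tree (level-order array): [5, None, 18, 14, 44, 9, None, 41, None, None, None, 40, None, 22, None, None, 33, 23]
Postorder traversal: [9, 14, 23, 33, 22, 40, 41, 44, 18, 5]


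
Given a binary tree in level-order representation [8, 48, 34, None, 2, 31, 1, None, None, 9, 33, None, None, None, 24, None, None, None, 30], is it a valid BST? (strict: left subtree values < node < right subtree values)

Level-order array: [8, 48, 34, None, 2, 31, 1, None, None, 9, 33, None, None, None, 24, None, None, None, 30]
Validate using subtree bounds (lo, hi): at each node, require lo < value < hi,
then recurse left with hi=value and right with lo=value.
Preorder trace (stopping at first violation):
  at node 8 with bounds (-inf, +inf): OK
  at node 48 with bounds (-inf, 8): VIOLATION
Node 48 violates its bound: not (-inf < 48 < 8).
Result: Not a valid BST


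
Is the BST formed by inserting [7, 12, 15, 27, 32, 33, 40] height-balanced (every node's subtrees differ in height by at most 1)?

Tree (level-order array): [7, None, 12, None, 15, None, 27, None, 32, None, 33, None, 40]
Definition: a tree is height-balanced if, at every node, |h(left) - h(right)| <= 1 (empty subtree has height -1).
Bottom-up per-node check:
  node 40: h_left=-1, h_right=-1, diff=0 [OK], height=0
  node 33: h_left=-1, h_right=0, diff=1 [OK], height=1
  node 32: h_left=-1, h_right=1, diff=2 [FAIL (|-1-1|=2 > 1)], height=2
  node 27: h_left=-1, h_right=2, diff=3 [FAIL (|-1-2|=3 > 1)], height=3
  node 15: h_left=-1, h_right=3, diff=4 [FAIL (|-1-3|=4 > 1)], height=4
  node 12: h_left=-1, h_right=4, diff=5 [FAIL (|-1-4|=5 > 1)], height=5
  node 7: h_left=-1, h_right=5, diff=6 [FAIL (|-1-5|=6 > 1)], height=6
Node 32 violates the condition: |-1 - 1| = 2 > 1.
Result: Not balanced


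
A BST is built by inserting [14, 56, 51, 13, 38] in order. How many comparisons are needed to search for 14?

Search path for 14: 14
Found: True
Comparisons: 1


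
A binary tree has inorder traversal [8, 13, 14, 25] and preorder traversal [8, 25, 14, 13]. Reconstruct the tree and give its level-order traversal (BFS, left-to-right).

Inorder:  [8, 13, 14, 25]
Preorder: [8, 25, 14, 13]
Algorithm: preorder visits root first, so consume preorder in order;
for each root, split the current inorder slice at that value into
left-subtree inorder and right-subtree inorder, then recurse.
Recursive splits:
  root=8; inorder splits into left=[], right=[13, 14, 25]
  root=25; inorder splits into left=[13, 14], right=[]
  root=14; inorder splits into left=[13], right=[]
  root=13; inorder splits into left=[], right=[]
Reconstructed level-order: [8, 25, 14, 13]


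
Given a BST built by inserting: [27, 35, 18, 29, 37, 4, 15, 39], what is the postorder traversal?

Tree insertion order: [27, 35, 18, 29, 37, 4, 15, 39]
Tree (level-order array): [27, 18, 35, 4, None, 29, 37, None, 15, None, None, None, 39]
Postorder traversal: [15, 4, 18, 29, 39, 37, 35, 27]


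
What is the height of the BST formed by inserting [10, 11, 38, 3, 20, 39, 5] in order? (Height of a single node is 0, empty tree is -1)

Insertion order: [10, 11, 38, 3, 20, 39, 5]
Tree (level-order array): [10, 3, 11, None, 5, None, 38, None, None, 20, 39]
Compute height bottom-up (empty subtree = -1):
  height(5) = 1 + max(-1, -1) = 0
  height(3) = 1 + max(-1, 0) = 1
  height(20) = 1 + max(-1, -1) = 0
  height(39) = 1 + max(-1, -1) = 0
  height(38) = 1 + max(0, 0) = 1
  height(11) = 1 + max(-1, 1) = 2
  height(10) = 1 + max(1, 2) = 3
Height = 3


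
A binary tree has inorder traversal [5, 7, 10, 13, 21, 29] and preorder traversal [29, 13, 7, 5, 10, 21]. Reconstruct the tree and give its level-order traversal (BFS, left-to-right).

Inorder:  [5, 7, 10, 13, 21, 29]
Preorder: [29, 13, 7, 5, 10, 21]
Algorithm: preorder visits root first, so consume preorder in order;
for each root, split the current inorder slice at that value into
left-subtree inorder and right-subtree inorder, then recurse.
Recursive splits:
  root=29; inorder splits into left=[5, 7, 10, 13, 21], right=[]
  root=13; inorder splits into left=[5, 7, 10], right=[21]
  root=7; inorder splits into left=[5], right=[10]
  root=5; inorder splits into left=[], right=[]
  root=10; inorder splits into left=[], right=[]
  root=21; inorder splits into left=[], right=[]
Reconstructed level-order: [29, 13, 7, 21, 5, 10]


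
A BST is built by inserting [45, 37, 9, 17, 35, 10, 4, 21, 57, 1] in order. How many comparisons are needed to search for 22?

Search path for 22: 45 -> 37 -> 9 -> 17 -> 35 -> 21
Found: False
Comparisons: 6


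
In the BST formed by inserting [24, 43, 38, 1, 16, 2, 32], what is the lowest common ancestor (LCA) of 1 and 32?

Tree insertion order: [24, 43, 38, 1, 16, 2, 32]
Tree (level-order array): [24, 1, 43, None, 16, 38, None, 2, None, 32]
In a BST, the LCA of p=1, q=32 is the first node v on the
root-to-leaf path with p <= v <= q (go left if both < v, right if both > v).
Walk from root:
  at 24: 1 <= 24 <= 32, this is the LCA
LCA = 24


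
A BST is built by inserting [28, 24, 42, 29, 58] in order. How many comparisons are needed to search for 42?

Search path for 42: 28 -> 42
Found: True
Comparisons: 2


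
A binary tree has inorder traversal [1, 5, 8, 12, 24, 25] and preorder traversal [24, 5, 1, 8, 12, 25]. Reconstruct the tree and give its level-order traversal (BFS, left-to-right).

Inorder:  [1, 5, 8, 12, 24, 25]
Preorder: [24, 5, 1, 8, 12, 25]
Algorithm: preorder visits root first, so consume preorder in order;
for each root, split the current inorder slice at that value into
left-subtree inorder and right-subtree inorder, then recurse.
Recursive splits:
  root=24; inorder splits into left=[1, 5, 8, 12], right=[25]
  root=5; inorder splits into left=[1], right=[8, 12]
  root=1; inorder splits into left=[], right=[]
  root=8; inorder splits into left=[], right=[12]
  root=12; inorder splits into left=[], right=[]
  root=25; inorder splits into left=[], right=[]
Reconstructed level-order: [24, 5, 25, 1, 8, 12]


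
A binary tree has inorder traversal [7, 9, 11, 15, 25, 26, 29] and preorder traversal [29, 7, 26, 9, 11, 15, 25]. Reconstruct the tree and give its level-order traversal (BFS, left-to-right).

Inorder:  [7, 9, 11, 15, 25, 26, 29]
Preorder: [29, 7, 26, 9, 11, 15, 25]
Algorithm: preorder visits root first, so consume preorder in order;
for each root, split the current inorder slice at that value into
left-subtree inorder and right-subtree inorder, then recurse.
Recursive splits:
  root=29; inorder splits into left=[7, 9, 11, 15, 25, 26], right=[]
  root=7; inorder splits into left=[], right=[9, 11, 15, 25, 26]
  root=26; inorder splits into left=[9, 11, 15, 25], right=[]
  root=9; inorder splits into left=[], right=[11, 15, 25]
  root=11; inorder splits into left=[], right=[15, 25]
  root=15; inorder splits into left=[], right=[25]
  root=25; inorder splits into left=[], right=[]
Reconstructed level-order: [29, 7, 26, 9, 11, 15, 25]


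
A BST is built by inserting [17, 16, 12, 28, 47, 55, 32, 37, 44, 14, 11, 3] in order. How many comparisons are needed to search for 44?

Search path for 44: 17 -> 28 -> 47 -> 32 -> 37 -> 44
Found: True
Comparisons: 6


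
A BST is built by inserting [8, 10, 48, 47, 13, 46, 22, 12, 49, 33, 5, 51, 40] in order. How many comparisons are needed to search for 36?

Search path for 36: 8 -> 10 -> 48 -> 47 -> 13 -> 46 -> 22 -> 33 -> 40
Found: False
Comparisons: 9


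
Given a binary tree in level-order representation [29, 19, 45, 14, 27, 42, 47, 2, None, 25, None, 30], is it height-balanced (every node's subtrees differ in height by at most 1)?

Tree (level-order array): [29, 19, 45, 14, 27, 42, 47, 2, None, 25, None, 30]
Definition: a tree is height-balanced if, at every node, |h(left) - h(right)| <= 1 (empty subtree has height -1).
Bottom-up per-node check:
  node 2: h_left=-1, h_right=-1, diff=0 [OK], height=0
  node 14: h_left=0, h_right=-1, diff=1 [OK], height=1
  node 25: h_left=-1, h_right=-1, diff=0 [OK], height=0
  node 27: h_left=0, h_right=-1, diff=1 [OK], height=1
  node 19: h_left=1, h_right=1, diff=0 [OK], height=2
  node 30: h_left=-1, h_right=-1, diff=0 [OK], height=0
  node 42: h_left=0, h_right=-1, diff=1 [OK], height=1
  node 47: h_left=-1, h_right=-1, diff=0 [OK], height=0
  node 45: h_left=1, h_right=0, diff=1 [OK], height=2
  node 29: h_left=2, h_right=2, diff=0 [OK], height=3
All nodes satisfy the balance condition.
Result: Balanced


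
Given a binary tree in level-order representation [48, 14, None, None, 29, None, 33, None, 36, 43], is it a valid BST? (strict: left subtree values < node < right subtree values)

Level-order array: [48, 14, None, None, 29, None, 33, None, 36, 43]
Validate using subtree bounds (lo, hi): at each node, require lo < value < hi,
then recurse left with hi=value and right with lo=value.
Preorder trace (stopping at first violation):
  at node 48 with bounds (-inf, +inf): OK
  at node 14 with bounds (-inf, 48): OK
  at node 29 with bounds (14, 48): OK
  at node 33 with bounds (29, 48): OK
  at node 36 with bounds (33, 48): OK
  at node 43 with bounds (33, 36): VIOLATION
Node 43 violates its bound: not (33 < 43 < 36).
Result: Not a valid BST


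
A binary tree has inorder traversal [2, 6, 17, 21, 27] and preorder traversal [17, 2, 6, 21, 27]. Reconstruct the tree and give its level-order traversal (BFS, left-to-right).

Inorder:  [2, 6, 17, 21, 27]
Preorder: [17, 2, 6, 21, 27]
Algorithm: preorder visits root first, so consume preorder in order;
for each root, split the current inorder slice at that value into
left-subtree inorder and right-subtree inorder, then recurse.
Recursive splits:
  root=17; inorder splits into left=[2, 6], right=[21, 27]
  root=2; inorder splits into left=[], right=[6]
  root=6; inorder splits into left=[], right=[]
  root=21; inorder splits into left=[], right=[27]
  root=27; inorder splits into left=[], right=[]
Reconstructed level-order: [17, 2, 21, 6, 27]


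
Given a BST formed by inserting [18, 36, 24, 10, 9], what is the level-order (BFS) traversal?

Tree insertion order: [18, 36, 24, 10, 9]
Tree (level-order array): [18, 10, 36, 9, None, 24]
BFS from the root, enqueuing left then right child of each popped node:
  queue [18] -> pop 18, enqueue [10, 36], visited so far: [18]
  queue [10, 36] -> pop 10, enqueue [9], visited so far: [18, 10]
  queue [36, 9] -> pop 36, enqueue [24], visited so far: [18, 10, 36]
  queue [9, 24] -> pop 9, enqueue [none], visited so far: [18, 10, 36, 9]
  queue [24] -> pop 24, enqueue [none], visited so far: [18, 10, 36, 9, 24]
Result: [18, 10, 36, 9, 24]


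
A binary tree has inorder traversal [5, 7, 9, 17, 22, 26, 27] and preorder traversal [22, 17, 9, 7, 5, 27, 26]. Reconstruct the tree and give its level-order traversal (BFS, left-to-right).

Inorder:  [5, 7, 9, 17, 22, 26, 27]
Preorder: [22, 17, 9, 7, 5, 27, 26]
Algorithm: preorder visits root first, so consume preorder in order;
for each root, split the current inorder slice at that value into
left-subtree inorder and right-subtree inorder, then recurse.
Recursive splits:
  root=22; inorder splits into left=[5, 7, 9, 17], right=[26, 27]
  root=17; inorder splits into left=[5, 7, 9], right=[]
  root=9; inorder splits into left=[5, 7], right=[]
  root=7; inorder splits into left=[5], right=[]
  root=5; inorder splits into left=[], right=[]
  root=27; inorder splits into left=[26], right=[]
  root=26; inorder splits into left=[], right=[]
Reconstructed level-order: [22, 17, 27, 9, 26, 7, 5]


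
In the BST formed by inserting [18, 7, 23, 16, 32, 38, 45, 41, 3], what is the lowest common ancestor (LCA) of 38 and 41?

Tree insertion order: [18, 7, 23, 16, 32, 38, 45, 41, 3]
Tree (level-order array): [18, 7, 23, 3, 16, None, 32, None, None, None, None, None, 38, None, 45, 41]
In a BST, the LCA of p=38, q=41 is the first node v on the
root-to-leaf path with p <= v <= q (go left if both < v, right if both > v).
Walk from root:
  at 18: both 38 and 41 > 18, go right
  at 23: both 38 and 41 > 23, go right
  at 32: both 38 and 41 > 32, go right
  at 38: 38 <= 38 <= 41, this is the LCA
LCA = 38


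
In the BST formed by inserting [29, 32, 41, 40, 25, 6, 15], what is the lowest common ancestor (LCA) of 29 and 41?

Tree insertion order: [29, 32, 41, 40, 25, 6, 15]
Tree (level-order array): [29, 25, 32, 6, None, None, 41, None, 15, 40]
In a BST, the LCA of p=29, q=41 is the first node v on the
root-to-leaf path with p <= v <= q (go left if both < v, right if both > v).
Walk from root:
  at 29: 29 <= 29 <= 41, this is the LCA
LCA = 29


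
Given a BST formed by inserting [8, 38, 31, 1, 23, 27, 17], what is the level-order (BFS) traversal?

Tree insertion order: [8, 38, 31, 1, 23, 27, 17]
Tree (level-order array): [8, 1, 38, None, None, 31, None, 23, None, 17, 27]
BFS from the root, enqueuing left then right child of each popped node:
  queue [8] -> pop 8, enqueue [1, 38], visited so far: [8]
  queue [1, 38] -> pop 1, enqueue [none], visited so far: [8, 1]
  queue [38] -> pop 38, enqueue [31], visited so far: [8, 1, 38]
  queue [31] -> pop 31, enqueue [23], visited so far: [8, 1, 38, 31]
  queue [23] -> pop 23, enqueue [17, 27], visited so far: [8, 1, 38, 31, 23]
  queue [17, 27] -> pop 17, enqueue [none], visited so far: [8, 1, 38, 31, 23, 17]
  queue [27] -> pop 27, enqueue [none], visited so far: [8, 1, 38, 31, 23, 17, 27]
Result: [8, 1, 38, 31, 23, 17, 27]


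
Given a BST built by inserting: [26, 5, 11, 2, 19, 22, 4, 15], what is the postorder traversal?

Tree insertion order: [26, 5, 11, 2, 19, 22, 4, 15]
Tree (level-order array): [26, 5, None, 2, 11, None, 4, None, 19, None, None, 15, 22]
Postorder traversal: [4, 2, 15, 22, 19, 11, 5, 26]


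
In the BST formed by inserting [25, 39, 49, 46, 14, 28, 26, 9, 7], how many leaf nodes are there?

Tree built from: [25, 39, 49, 46, 14, 28, 26, 9, 7]
Tree (level-order array): [25, 14, 39, 9, None, 28, 49, 7, None, 26, None, 46]
Rule: A leaf has 0 children.
Per-node child counts:
  node 25: 2 child(ren)
  node 14: 1 child(ren)
  node 9: 1 child(ren)
  node 7: 0 child(ren)
  node 39: 2 child(ren)
  node 28: 1 child(ren)
  node 26: 0 child(ren)
  node 49: 1 child(ren)
  node 46: 0 child(ren)
Matching nodes: [7, 26, 46]
Count of leaf nodes: 3


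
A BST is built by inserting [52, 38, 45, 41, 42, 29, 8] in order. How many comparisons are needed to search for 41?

Search path for 41: 52 -> 38 -> 45 -> 41
Found: True
Comparisons: 4


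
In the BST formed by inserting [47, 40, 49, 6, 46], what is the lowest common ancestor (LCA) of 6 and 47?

Tree insertion order: [47, 40, 49, 6, 46]
Tree (level-order array): [47, 40, 49, 6, 46]
In a BST, the LCA of p=6, q=47 is the first node v on the
root-to-leaf path with p <= v <= q (go left if both < v, right if both > v).
Walk from root:
  at 47: 6 <= 47 <= 47, this is the LCA
LCA = 47


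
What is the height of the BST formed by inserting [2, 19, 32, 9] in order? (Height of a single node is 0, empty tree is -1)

Insertion order: [2, 19, 32, 9]
Tree (level-order array): [2, None, 19, 9, 32]
Compute height bottom-up (empty subtree = -1):
  height(9) = 1 + max(-1, -1) = 0
  height(32) = 1 + max(-1, -1) = 0
  height(19) = 1 + max(0, 0) = 1
  height(2) = 1 + max(-1, 1) = 2
Height = 2


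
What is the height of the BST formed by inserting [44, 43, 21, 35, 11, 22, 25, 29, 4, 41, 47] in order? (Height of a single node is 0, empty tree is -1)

Insertion order: [44, 43, 21, 35, 11, 22, 25, 29, 4, 41, 47]
Tree (level-order array): [44, 43, 47, 21, None, None, None, 11, 35, 4, None, 22, 41, None, None, None, 25, None, None, None, 29]
Compute height bottom-up (empty subtree = -1):
  height(4) = 1 + max(-1, -1) = 0
  height(11) = 1 + max(0, -1) = 1
  height(29) = 1 + max(-1, -1) = 0
  height(25) = 1 + max(-1, 0) = 1
  height(22) = 1 + max(-1, 1) = 2
  height(41) = 1 + max(-1, -1) = 0
  height(35) = 1 + max(2, 0) = 3
  height(21) = 1 + max(1, 3) = 4
  height(43) = 1 + max(4, -1) = 5
  height(47) = 1 + max(-1, -1) = 0
  height(44) = 1 + max(5, 0) = 6
Height = 6
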